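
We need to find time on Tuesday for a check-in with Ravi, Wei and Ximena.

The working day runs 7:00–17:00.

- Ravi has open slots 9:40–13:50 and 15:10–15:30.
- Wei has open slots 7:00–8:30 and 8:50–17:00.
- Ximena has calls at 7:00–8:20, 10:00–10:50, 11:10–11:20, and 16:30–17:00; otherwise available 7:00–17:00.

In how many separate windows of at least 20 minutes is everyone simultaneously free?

4

Ximena free within 07:00–17:00: 08:20–10:00, 10:50–11:10, 11:20–16:30.
Ravi ∩ Wei: 09:40–13:50, 15:10–15:30.
Ravi ∩ Wei ∩ Ximena: 09:40–10:00, 10:50–11:10, 11:20–13:50, 15:10–15:30.
Windows ≥ 20 min: 09:40–10:00, 10:50–11:10, 11:20–13:50, 15:10–15:30.
That's 4 windows.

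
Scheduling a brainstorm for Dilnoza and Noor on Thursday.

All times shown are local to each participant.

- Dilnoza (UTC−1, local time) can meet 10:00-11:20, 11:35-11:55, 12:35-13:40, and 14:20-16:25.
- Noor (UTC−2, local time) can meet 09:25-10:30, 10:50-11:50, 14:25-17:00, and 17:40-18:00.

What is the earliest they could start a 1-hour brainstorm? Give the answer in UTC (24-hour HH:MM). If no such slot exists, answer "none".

Dilnoza → UTC: 11:00–12:20, 12:35–12:55, 13:35–14:40, 15:20–17:25.
Noor → UTC: 11:25–12:30, 12:50–13:50, 16:25–19:00, 19:40–20:00.
Dilnoza ∩ Noor: 11:25–12:20, 12:50–12:55, 13:35–13:50, 16:25–17:25.
Windows ≥ 60 min: 16:25–17:25.
Earliest such window starts at 16:25.

16:25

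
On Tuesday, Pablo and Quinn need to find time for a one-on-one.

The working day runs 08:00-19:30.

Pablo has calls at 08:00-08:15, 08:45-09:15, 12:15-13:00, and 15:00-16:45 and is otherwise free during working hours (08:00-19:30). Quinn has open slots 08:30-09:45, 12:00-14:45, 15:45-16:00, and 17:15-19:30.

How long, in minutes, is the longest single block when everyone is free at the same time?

Pablo free within 08:00–19:30: 08:15–08:45, 09:15–12:15, 13:00–15:00, 16:45–19:30.
Pablo ∩ Quinn: 08:30–08:45, 09:15–09:45, 12:00–12:15, 13:00–14:45, 17:15–19:30.
Common window lengths: 15, 30, 15, 105, 135 min; longest is 135.

135 minutes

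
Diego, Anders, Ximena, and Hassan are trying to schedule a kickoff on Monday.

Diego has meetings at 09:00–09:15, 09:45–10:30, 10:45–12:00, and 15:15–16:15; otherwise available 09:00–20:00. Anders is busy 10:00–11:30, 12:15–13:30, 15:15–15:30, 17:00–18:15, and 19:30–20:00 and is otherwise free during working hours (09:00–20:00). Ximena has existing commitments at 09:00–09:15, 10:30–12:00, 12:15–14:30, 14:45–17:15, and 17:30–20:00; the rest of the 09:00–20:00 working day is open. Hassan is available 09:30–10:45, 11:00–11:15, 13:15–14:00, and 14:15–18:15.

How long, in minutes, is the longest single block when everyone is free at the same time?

Diego free within 09:00–20:00: 09:15–09:45, 10:30–10:45, 12:00–15:15, 16:15–20:00.
Anders free within 09:00–20:00: 09:00–10:00, 11:30–12:15, 13:30–15:15, 15:30–17:00, 18:15–19:30.
Ximena free within 09:00–20:00: 09:15–10:30, 12:00–12:15, 14:30–14:45, 17:15–17:30.
Diego ∩ Anders: 09:15–09:45, 12:00–12:15, 13:30–15:15, 16:15–17:00, 18:15–19:30.
Diego ∩ Anders ∩ Ximena: 09:15–09:45, 12:00–12:15, 14:30–14:45.
Diego ∩ Anders ∩ Ximena ∩ Hassan: 09:30–09:45, 14:30–14:45.
Common window lengths: 15, 15 min; longest is 15.

15 minutes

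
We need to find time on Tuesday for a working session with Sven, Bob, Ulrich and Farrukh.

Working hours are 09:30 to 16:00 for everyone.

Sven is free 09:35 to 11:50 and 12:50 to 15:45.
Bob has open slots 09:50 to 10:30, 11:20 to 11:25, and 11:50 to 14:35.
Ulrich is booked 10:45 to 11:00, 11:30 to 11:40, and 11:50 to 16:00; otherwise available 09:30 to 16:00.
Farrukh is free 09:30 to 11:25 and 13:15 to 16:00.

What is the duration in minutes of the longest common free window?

Ulrich free within 09:30–16:00: 09:30–10:45, 11:00–11:30, 11:40–11:50.
Sven ∩ Bob: 09:50–10:30, 11:20–11:25, 12:50–14:35.
Sven ∩ Bob ∩ Ulrich: 09:50–10:30, 11:20–11:25.
Sven ∩ Bob ∩ Ulrich ∩ Farrukh: 09:50–10:30, 11:20–11:25.
Common window lengths: 40, 5 min; longest is 40.

40 minutes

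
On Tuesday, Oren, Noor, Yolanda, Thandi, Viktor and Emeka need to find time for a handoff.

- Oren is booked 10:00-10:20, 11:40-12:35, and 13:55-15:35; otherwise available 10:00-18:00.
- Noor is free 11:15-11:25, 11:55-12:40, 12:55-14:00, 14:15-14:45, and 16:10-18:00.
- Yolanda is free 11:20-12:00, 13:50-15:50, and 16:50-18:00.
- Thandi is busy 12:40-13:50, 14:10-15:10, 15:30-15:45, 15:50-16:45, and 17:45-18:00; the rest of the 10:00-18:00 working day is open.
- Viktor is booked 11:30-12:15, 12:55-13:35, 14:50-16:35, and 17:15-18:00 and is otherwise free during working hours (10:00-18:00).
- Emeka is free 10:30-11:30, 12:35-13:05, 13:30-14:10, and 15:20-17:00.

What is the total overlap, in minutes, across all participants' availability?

20 minutes

Oren free within 10:00–18:00: 10:20–11:40, 12:35–13:55, 15:35–18:00.
Thandi free within 10:00–18:00: 10:00–12:40, 13:50–14:10, 15:10–15:30, 15:45–15:50, 16:45–17:45.
Viktor free within 10:00–18:00: 10:00–11:30, 12:15–12:55, 13:35–14:50, 16:35–17:15.
Oren ∩ Noor: 11:15–11:25, 12:35–12:40, 12:55–13:55, 16:10–18:00.
Oren ∩ Noor ∩ Yolanda: 11:20–11:25, 13:50–13:55, 16:50–18:00.
Oren ∩ Noor ∩ Yolanda ∩ Thandi: 11:20–11:25, 13:50–13:55, 16:50–17:45.
Oren ∩ Noor ∩ Yolanda ∩ Thandi ∩ Viktor: 11:20–11:25, 13:50–13:55, 16:50–17:15.
Oren ∩ Noor ∩ Yolanda ∩ Thandi ∩ Viktor ∩ Emeka: 11:20–11:25, 13:50–13:55, 16:50–17:00.
Total common minutes: 5 + 5 + 10 = 20.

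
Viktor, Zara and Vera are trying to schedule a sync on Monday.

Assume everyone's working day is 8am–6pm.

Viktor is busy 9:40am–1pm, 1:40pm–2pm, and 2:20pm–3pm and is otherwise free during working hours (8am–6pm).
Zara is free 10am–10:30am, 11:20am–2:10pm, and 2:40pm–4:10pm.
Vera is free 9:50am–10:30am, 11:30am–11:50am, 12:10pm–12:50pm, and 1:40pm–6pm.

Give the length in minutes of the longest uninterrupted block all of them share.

70 minutes

Viktor free within 08:00–18:00: 08:00–09:40, 13:00–13:40, 14:00–14:20, 15:00–18:00.
Viktor ∩ Zara: 13:00–13:40, 14:00–14:10, 15:00–16:10.
Viktor ∩ Zara ∩ Vera: 14:00–14:10, 15:00–16:10.
Common window lengths: 10, 70 min; longest is 70.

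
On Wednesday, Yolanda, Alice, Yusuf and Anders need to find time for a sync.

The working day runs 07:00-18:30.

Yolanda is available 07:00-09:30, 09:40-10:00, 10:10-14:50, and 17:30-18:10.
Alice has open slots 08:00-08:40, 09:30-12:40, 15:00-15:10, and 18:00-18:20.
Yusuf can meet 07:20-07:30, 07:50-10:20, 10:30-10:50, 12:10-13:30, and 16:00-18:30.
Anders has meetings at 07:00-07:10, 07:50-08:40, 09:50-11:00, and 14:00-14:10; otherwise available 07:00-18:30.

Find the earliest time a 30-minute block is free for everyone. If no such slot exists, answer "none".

12:10

Anders free within 07:00–18:30: 07:10–07:50, 08:40–09:50, 11:00–14:00, 14:10–18:30.
Yolanda ∩ Alice: 08:00–08:40, 09:40–10:00, 10:10–12:40, 18:00–18:10.
Yolanda ∩ Alice ∩ Yusuf: 08:00–08:40, 09:40–10:00, 10:10–10:20, 10:30–10:50, 12:10–12:40, 18:00–18:10.
Yolanda ∩ Alice ∩ Yusuf ∩ Anders: 09:40–09:50, 12:10–12:40, 18:00–18:10.
Windows ≥ 30 min: 12:10–12:40.
Earliest such window starts at 12:10.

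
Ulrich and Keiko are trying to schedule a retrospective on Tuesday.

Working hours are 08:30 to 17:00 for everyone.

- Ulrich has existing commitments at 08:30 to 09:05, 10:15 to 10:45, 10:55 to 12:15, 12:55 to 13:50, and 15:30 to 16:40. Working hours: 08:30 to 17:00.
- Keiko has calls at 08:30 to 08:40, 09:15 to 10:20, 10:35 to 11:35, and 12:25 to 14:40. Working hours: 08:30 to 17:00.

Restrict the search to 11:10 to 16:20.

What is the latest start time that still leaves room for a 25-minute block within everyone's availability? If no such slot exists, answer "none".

15:05

Ulrich free within 08:30–17:00: 09:05–10:15, 10:45–10:55, 12:15–12:55, 13:50–15:30, 16:40–17:00.
Keiko free within 08:30–17:00: 08:40–09:15, 10:20–10:35, 11:35–12:25, 14:40–17:00.
Ulrich ∩ Keiko: 09:05–09:15, 12:15–12:25, 14:40–15:30, 16:40–17:00.
Restricted to 11:10–16:20: 12:15–12:25, 14:40–15:30.
Windows ≥ 25 min: 14:40–15:30.
Latest start in the last window 14:40–15:30 is 15:30 − 25 min = 15:05.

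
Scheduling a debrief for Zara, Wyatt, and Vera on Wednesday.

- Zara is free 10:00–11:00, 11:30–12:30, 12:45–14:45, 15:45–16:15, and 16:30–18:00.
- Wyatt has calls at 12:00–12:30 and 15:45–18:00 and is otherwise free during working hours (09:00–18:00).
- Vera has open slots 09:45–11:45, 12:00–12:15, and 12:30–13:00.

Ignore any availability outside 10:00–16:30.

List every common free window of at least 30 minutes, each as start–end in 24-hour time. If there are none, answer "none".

10:00–11:00

Wyatt free within 09:00–18:00: 09:00–12:00, 12:30–15:45.
Zara ∩ Wyatt: 10:00–11:00, 11:30–12:00, 12:45–14:45.
Zara ∩ Wyatt ∩ Vera: 10:00–11:00, 11:30–11:45, 12:45–13:00.
Restricted to 10:00–16:30: 10:00–11:00, 11:30–11:45, 12:45–13:00.
Windows ≥ 30 min: 10:00–11:00.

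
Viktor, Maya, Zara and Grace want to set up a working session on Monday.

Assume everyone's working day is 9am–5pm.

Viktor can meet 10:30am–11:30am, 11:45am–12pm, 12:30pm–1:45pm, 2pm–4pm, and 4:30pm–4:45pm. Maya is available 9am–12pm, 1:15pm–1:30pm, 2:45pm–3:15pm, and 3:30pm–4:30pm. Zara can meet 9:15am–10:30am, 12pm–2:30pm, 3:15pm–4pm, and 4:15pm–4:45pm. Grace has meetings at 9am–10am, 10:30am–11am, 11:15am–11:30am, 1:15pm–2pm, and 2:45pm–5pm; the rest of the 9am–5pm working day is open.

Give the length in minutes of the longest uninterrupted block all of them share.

Grace free within 09:00–17:00: 10:00–10:30, 11:00–11:15, 11:30–13:15, 14:00–14:45.
Viktor ∩ Maya: 10:30–11:30, 11:45–12:00, 13:15–13:30, 14:45–15:15, 15:30–16:00.
Viktor ∩ Maya ∩ Zara: 13:15–13:30, 15:30–16:00.
Viktor ∩ Maya ∩ Zara ∩ Grace: (none).
No common window.

0 minutes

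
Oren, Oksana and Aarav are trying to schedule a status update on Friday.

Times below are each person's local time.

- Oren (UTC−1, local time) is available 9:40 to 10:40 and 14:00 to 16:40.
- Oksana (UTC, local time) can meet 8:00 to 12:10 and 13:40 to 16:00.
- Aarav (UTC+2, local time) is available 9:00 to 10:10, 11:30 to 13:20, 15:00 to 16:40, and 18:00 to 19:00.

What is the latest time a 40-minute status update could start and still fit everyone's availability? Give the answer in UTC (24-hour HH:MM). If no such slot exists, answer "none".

10:40

Oren → UTC: 10:40–11:40, 15:00–17:40.
Oksana → UTC: 08:00–12:10, 13:40–16:00.
Aarav → UTC: 07:00–08:10, 09:30–11:20, 13:00–14:40, 16:00–17:00.
Oren ∩ Oksana: 10:40–11:40, 15:00–16:00.
Oren ∩ Oksana ∩ Aarav: 10:40–11:20.
Windows ≥ 40 min: 10:40–11:20.
Latest start in the last window 10:40–11:20 is 11:20 − 40 min = 10:40.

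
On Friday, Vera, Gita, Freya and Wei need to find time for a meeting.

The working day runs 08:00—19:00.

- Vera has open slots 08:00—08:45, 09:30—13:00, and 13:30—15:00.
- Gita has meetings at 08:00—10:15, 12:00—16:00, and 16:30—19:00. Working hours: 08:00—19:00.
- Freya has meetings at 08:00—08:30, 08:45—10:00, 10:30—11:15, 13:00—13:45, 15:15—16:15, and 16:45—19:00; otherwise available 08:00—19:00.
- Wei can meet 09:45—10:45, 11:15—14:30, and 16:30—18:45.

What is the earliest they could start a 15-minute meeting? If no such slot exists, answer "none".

Gita free within 08:00–19:00: 10:15–12:00, 16:00–16:30.
Freya free within 08:00–19:00: 08:30–08:45, 10:00–10:30, 11:15–13:00, 13:45–15:15, 16:15–16:45.
Vera ∩ Gita: 10:15–12:00.
Vera ∩ Gita ∩ Freya: 10:15–10:30, 11:15–12:00.
Vera ∩ Gita ∩ Freya ∩ Wei: 10:15–10:30, 11:15–12:00.
Windows ≥ 15 min: 10:15–10:30, 11:15–12:00.
Earliest such window starts at 10:15.

10:15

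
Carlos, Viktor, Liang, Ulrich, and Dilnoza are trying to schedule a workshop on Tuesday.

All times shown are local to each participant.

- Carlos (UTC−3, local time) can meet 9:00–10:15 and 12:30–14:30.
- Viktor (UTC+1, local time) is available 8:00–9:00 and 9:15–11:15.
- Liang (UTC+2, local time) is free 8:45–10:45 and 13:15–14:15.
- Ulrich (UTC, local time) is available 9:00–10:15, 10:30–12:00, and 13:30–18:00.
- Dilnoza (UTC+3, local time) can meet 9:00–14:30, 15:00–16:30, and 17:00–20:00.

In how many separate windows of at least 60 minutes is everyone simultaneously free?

0

Carlos → UTC: 12:00–13:15, 15:30–17:30.
Viktor → UTC: 07:00–08:00, 08:15–10:15.
Liang → UTC: 06:45–08:45, 11:15–12:15.
Ulrich → UTC: 09:00–10:15, 10:30–12:00, 13:30–18:00.
Dilnoza → UTC: 06:00–11:30, 12:00–13:30, 14:00–17:00.
Carlos ∩ Viktor: (none).
Carlos ∩ Viktor ∩ Liang: (none).
Carlos ∩ Viktor ∩ Liang ∩ Ulrich: (none).
Carlos ∩ Viktor ∩ Liang ∩ Ulrich ∩ Dilnoza: (none).
Windows ≥ 60 min: (none).
That's 0 windows.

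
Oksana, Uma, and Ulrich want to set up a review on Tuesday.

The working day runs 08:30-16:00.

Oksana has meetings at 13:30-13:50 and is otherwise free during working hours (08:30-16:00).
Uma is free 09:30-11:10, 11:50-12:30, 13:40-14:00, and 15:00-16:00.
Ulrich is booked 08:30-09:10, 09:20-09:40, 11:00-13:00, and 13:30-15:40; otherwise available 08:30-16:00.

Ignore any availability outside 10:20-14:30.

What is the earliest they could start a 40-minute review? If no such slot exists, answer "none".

10:20

Oksana free within 08:30–16:00: 08:30–13:30, 13:50–16:00.
Ulrich free within 08:30–16:00: 09:10–09:20, 09:40–11:00, 13:00–13:30, 15:40–16:00.
Oksana ∩ Uma: 09:30–11:10, 11:50–12:30, 13:50–14:00, 15:00–16:00.
Oksana ∩ Uma ∩ Ulrich: 09:40–11:00, 15:40–16:00.
Restricted to 10:20–14:30: 10:20–11:00.
Windows ≥ 40 min: 10:20–11:00.
Earliest such window starts at 10:20.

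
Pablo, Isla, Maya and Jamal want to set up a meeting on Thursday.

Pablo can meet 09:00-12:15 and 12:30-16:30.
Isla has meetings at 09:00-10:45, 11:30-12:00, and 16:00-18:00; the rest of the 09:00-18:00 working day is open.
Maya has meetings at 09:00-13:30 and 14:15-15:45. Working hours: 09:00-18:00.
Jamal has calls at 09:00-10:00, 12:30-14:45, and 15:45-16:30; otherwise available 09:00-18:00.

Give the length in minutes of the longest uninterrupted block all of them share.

0 minutes

Isla free within 09:00–18:00: 10:45–11:30, 12:00–16:00.
Maya free within 09:00–18:00: 13:30–14:15, 15:45–18:00.
Jamal free within 09:00–18:00: 10:00–12:30, 14:45–15:45, 16:30–18:00.
Pablo ∩ Isla: 10:45–11:30, 12:00–12:15, 12:30–16:00.
Pablo ∩ Isla ∩ Maya: 13:30–14:15, 15:45–16:00.
Pablo ∩ Isla ∩ Maya ∩ Jamal: (none).
No common window.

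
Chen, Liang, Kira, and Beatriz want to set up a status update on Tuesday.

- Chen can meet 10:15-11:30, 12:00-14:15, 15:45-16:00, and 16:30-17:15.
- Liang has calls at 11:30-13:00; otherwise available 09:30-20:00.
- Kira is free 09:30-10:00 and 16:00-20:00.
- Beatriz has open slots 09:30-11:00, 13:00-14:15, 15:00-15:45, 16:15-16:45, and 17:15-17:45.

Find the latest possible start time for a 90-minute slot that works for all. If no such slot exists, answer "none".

none

Liang free within 09:30–20:00: 09:30–11:30, 13:00–20:00.
Chen ∩ Liang: 10:15–11:30, 13:00–14:15, 15:45–16:00, 16:30–17:15.
Chen ∩ Liang ∩ Kira: 16:30–17:15.
Chen ∩ Liang ∩ Kira ∩ Beatriz: 16:30–16:45.
Windows ≥ 90 min: (none).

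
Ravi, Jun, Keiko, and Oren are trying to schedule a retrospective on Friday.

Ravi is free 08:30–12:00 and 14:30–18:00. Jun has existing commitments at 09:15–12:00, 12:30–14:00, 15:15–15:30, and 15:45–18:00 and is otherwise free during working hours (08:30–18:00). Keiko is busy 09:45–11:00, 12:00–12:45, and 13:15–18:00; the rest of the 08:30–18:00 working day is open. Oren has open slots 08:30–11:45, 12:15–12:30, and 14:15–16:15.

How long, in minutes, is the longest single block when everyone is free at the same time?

Jun free within 08:30–18:00: 08:30–09:15, 12:00–12:30, 14:00–15:15, 15:30–15:45.
Keiko free within 08:30–18:00: 08:30–09:45, 11:00–12:00, 12:45–13:15.
Ravi ∩ Jun: 08:30–09:15, 14:30–15:15, 15:30–15:45.
Ravi ∩ Jun ∩ Keiko: 08:30–09:15.
Ravi ∩ Jun ∩ Keiko ∩ Oren: 08:30–09:15.
Single common window of 45 minutes.

45 minutes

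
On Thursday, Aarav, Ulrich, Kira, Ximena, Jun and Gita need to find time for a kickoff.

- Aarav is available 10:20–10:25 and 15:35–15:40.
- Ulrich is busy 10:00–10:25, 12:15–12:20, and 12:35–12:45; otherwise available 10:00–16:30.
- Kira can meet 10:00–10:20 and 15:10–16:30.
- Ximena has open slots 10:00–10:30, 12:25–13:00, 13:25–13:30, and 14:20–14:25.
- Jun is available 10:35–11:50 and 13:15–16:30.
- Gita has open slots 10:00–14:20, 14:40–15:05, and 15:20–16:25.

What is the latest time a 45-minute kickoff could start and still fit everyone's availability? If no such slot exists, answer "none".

none

Ulrich free within 10:00–16:30: 10:25–12:15, 12:20–12:35, 12:45–16:30.
Aarav ∩ Ulrich: 15:35–15:40.
Aarav ∩ Ulrich ∩ Kira: 15:35–15:40.
Aarav ∩ Ulrich ∩ Kira ∩ Ximena: (none).
Aarav ∩ Ulrich ∩ Kira ∩ Ximena ∩ Jun: (none).
Aarav ∩ Ulrich ∩ Kira ∩ Ximena ∩ Jun ∩ Gita: (none).
Windows ≥ 45 min: (none).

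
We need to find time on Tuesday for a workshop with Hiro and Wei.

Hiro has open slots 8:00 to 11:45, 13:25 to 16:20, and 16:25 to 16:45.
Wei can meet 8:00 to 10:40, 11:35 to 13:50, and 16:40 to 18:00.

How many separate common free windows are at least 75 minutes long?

Hiro ∩ Wei: 08:00–10:40, 11:35–11:45, 13:25–13:50, 16:40–16:45.
Windows ≥ 75 min: 08:00–10:40.
That's 1 window.

1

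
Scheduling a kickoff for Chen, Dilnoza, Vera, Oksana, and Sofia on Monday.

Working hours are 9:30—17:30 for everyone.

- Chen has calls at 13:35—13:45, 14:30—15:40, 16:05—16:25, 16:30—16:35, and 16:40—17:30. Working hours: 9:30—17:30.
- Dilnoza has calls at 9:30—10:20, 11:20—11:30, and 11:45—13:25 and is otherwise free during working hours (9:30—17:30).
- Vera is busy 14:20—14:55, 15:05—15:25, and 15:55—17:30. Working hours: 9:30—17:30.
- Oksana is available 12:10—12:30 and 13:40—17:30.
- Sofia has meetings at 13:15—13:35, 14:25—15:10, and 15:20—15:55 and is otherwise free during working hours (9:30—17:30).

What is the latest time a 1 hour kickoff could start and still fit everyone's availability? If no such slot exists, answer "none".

Chen free within 09:30–17:30: 09:30–13:35, 13:45–14:30, 15:40–16:05, 16:25–16:30, 16:35–16:40.
Dilnoza free within 09:30–17:30: 10:20–11:20, 11:30–11:45, 13:25–17:30.
Vera free within 09:30–17:30: 09:30–14:20, 14:55–15:05, 15:25–15:55.
Sofia free within 09:30–17:30: 09:30–13:15, 13:35–14:25, 15:10–15:20, 15:55–17:30.
Chen ∩ Dilnoza: 10:20–11:20, 11:30–11:45, 13:25–13:35, 13:45–14:30, 15:40–16:05, 16:25–16:30, 16:35–16:40.
Chen ∩ Dilnoza ∩ Vera: 10:20–11:20, 11:30–11:45, 13:25–13:35, 13:45–14:20, 15:40–15:55.
Chen ∩ Dilnoza ∩ Vera ∩ Oksana: 13:45–14:20, 15:40–15:55.
Chen ∩ Dilnoza ∩ Vera ∩ Oksana ∩ Sofia: 13:45–14:20.
Windows ≥ 60 min: (none).

none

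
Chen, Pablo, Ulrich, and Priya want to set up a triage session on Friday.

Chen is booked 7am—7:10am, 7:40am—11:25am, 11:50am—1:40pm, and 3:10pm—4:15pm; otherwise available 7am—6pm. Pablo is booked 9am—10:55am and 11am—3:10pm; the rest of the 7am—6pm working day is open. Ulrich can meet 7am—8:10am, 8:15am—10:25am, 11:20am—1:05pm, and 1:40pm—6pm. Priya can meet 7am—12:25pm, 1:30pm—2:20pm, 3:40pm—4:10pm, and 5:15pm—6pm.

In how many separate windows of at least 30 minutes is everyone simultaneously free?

Chen free within 07:00–18:00: 07:10–07:40, 11:25–11:50, 13:40–15:10, 16:15–18:00.
Pablo free within 07:00–18:00: 07:00–09:00, 10:55–11:00, 15:10–18:00.
Chen ∩ Pablo: 07:10–07:40, 16:15–18:00.
Chen ∩ Pablo ∩ Ulrich: 07:10–07:40, 16:15–18:00.
Chen ∩ Pablo ∩ Ulrich ∩ Priya: 07:10–07:40, 17:15–18:00.
Windows ≥ 30 min: 07:10–07:40, 17:15–18:00.
That's 2 windows.

2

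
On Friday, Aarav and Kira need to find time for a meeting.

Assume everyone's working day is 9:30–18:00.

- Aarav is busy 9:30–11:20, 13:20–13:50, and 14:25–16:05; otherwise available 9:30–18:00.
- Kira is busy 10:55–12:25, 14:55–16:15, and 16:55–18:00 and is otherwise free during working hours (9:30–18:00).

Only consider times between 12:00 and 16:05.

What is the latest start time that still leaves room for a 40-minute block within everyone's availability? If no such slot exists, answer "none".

Aarav free within 09:30–18:00: 11:20–13:20, 13:50–14:25, 16:05–18:00.
Kira free within 09:30–18:00: 09:30–10:55, 12:25–14:55, 16:15–16:55.
Aarav ∩ Kira: 12:25–13:20, 13:50–14:25, 16:15–16:55.
Restricted to 12:00–16:05: 12:25–13:20, 13:50–14:25.
Windows ≥ 40 min: 12:25–13:20.
Latest start in the last window 12:25–13:20 is 13:20 − 40 min = 12:40.

12:40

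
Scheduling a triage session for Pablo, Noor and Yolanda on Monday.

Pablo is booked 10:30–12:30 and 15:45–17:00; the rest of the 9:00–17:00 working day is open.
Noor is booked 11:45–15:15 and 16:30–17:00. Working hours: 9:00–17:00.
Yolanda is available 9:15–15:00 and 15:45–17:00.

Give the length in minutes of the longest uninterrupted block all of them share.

Pablo free within 09:00–17:00: 09:00–10:30, 12:30–15:45.
Noor free within 09:00–17:00: 09:00–11:45, 15:15–16:30.
Pablo ∩ Noor: 09:00–10:30, 15:15–15:45.
Pablo ∩ Noor ∩ Yolanda: 09:15–10:30.
Single common window of 75 minutes.

75 minutes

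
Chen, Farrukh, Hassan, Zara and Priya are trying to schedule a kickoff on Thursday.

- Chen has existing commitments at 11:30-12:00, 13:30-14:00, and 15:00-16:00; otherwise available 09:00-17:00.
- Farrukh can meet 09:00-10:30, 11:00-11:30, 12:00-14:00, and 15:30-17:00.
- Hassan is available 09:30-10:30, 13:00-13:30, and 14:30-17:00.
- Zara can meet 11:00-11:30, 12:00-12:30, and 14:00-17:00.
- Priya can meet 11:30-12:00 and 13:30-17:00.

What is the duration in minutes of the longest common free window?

Chen free within 09:00–17:00: 09:00–11:30, 12:00–13:30, 14:00–15:00, 16:00–17:00.
Chen ∩ Farrukh: 09:00–10:30, 11:00–11:30, 12:00–13:30, 16:00–17:00.
Chen ∩ Farrukh ∩ Hassan: 09:30–10:30, 13:00–13:30, 16:00–17:00.
Chen ∩ Farrukh ∩ Hassan ∩ Zara: 16:00–17:00.
Chen ∩ Farrukh ∩ Hassan ∩ Zara ∩ Priya: 16:00–17:00.
Single common window of 60 minutes.

60 minutes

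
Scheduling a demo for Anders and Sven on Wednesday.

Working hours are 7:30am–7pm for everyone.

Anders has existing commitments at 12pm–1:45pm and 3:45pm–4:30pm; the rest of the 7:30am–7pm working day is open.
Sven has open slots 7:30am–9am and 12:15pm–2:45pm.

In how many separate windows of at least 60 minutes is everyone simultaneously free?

Anders free within 07:30–19:00: 07:30–12:00, 13:45–15:45, 16:30–19:00.
Anders ∩ Sven: 07:30–09:00, 13:45–14:45.
Windows ≥ 60 min: 07:30–09:00, 13:45–14:45.
That's 2 windows.

2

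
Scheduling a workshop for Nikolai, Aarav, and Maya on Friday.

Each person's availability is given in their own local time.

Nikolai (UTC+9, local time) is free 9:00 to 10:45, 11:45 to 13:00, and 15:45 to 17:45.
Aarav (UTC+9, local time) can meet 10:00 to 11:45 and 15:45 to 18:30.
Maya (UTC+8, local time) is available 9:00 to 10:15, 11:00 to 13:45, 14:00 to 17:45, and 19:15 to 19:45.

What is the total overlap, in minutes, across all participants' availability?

165 minutes

Nikolai → UTC: 00:00–01:45, 02:45–04:00, 06:45–08:45.
Aarav → UTC: 01:00–02:45, 06:45–09:30.
Maya → UTC: 01:00–02:15, 03:00–05:45, 06:00–09:45, 11:15–11:45.
Nikolai ∩ Aarav: 01:00–01:45, 06:45–08:45.
Nikolai ∩ Aarav ∩ Maya: 01:00–01:45, 06:45–08:45.
Total common minutes: 45 + 120 = 165.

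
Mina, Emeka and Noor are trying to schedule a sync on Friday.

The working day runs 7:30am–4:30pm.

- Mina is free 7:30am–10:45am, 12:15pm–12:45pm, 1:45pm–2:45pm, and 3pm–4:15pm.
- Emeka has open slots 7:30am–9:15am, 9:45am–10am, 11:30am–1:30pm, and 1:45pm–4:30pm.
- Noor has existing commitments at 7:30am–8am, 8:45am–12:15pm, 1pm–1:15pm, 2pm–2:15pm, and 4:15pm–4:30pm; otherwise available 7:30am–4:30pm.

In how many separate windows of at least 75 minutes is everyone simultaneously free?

1

Noor free within 07:30–16:30: 08:00–08:45, 12:15–13:00, 13:15–14:00, 14:15–16:15.
Mina ∩ Emeka: 07:30–09:15, 09:45–10:00, 12:15–12:45, 13:45–14:45, 15:00–16:15.
Mina ∩ Emeka ∩ Noor: 08:00–08:45, 12:15–12:45, 13:45–14:00, 14:15–14:45, 15:00–16:15.
Windows ≥ 75 min: 15:00–16:15.
That's 1 window.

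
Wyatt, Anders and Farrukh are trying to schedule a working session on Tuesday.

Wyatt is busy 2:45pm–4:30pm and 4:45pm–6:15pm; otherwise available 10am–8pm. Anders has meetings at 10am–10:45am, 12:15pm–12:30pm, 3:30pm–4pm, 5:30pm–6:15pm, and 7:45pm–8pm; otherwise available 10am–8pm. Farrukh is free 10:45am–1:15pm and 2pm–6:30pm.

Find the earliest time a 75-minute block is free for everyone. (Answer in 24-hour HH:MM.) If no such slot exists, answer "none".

10:45

Wyatt free within 10:00–20:00: 10:00–14:45, 16:30–16:45, 18:15–20:00.
Anders free within 10:00–20:00: 10:45–12:15, 12:30–15:30, 16:00–17:30, 18:15–19:45.
Wyatt ∩ Anders: 10:45–12:15, 12:30–14:45, 16:30–16:45, 18:15–19:45.
Wyatt ∩ Anders ∩ Farrukh: 10:45–12:15, 12:30–13:15, 14:00–14:45, 16:30–16:45, 18:15–18:30.
Windows ≥ 75 min: 10:45–12:15.
Earliest such window starts at 10:45.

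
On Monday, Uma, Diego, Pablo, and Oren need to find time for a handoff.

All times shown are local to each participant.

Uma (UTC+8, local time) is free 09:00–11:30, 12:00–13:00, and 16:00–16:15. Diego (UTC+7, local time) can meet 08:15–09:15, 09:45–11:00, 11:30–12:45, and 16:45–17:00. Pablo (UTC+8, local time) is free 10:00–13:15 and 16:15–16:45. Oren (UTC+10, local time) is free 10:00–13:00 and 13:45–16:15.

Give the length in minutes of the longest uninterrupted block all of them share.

Uma → UTC: 01:00–03:30, 04:00–05:00, 08:00–08:15.
Diego → UTC: 01:15–02:15, 02:45–04:00, 04:30–05:45, 09:45–10:00.
Pablo → UTC: 02:00–05:15, 08:15–08:45.
Oren → UTC: 00:00–03:00, 03:45–06:15.
Uma ∩ Diego: 01:15–02:15, 02:45–03:30, 04:30–05:00.
Uma ∩ Diego ∩ Pablo: 02:00–02:15, 02:45–03:30, 04:30–05:00.
Uma ∩ Diego ∩ Pablo ∩ Oren: 02:00–02:15, 02:45–03:00, 04:30–05:00.
Common window lengths: 15, 15, 30 min; longest is 30.

30 minutes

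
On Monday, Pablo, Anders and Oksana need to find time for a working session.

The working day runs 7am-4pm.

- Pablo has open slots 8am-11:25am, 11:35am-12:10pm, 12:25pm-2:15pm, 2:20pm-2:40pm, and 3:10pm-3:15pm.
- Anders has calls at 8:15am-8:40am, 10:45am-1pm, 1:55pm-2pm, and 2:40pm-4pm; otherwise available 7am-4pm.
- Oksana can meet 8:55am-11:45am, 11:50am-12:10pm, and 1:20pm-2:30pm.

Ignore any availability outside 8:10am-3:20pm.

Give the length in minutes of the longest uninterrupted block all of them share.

Anders free within 07:00–16:00: 07:00–08:15, 08:40–10:45, 13:00–13:55, 14:00–14:40.
Pablo ∩ Anders: 08:00–08:15, 08:40–10:45, 13:00–13:55, 14:00–14:15, 14:20–14:40.
Pablo ∩ Anders ∩ Oksana: 08:55–10:45, 13:20–13:55, 14:00–14:15, 14:20–14:30.
Restricted to 08:10–15:20: 08:55–10:45, 13:20–13:55, 14:00–14:15, 14:20–14:30.
Common window lengths: 110, 35, 15, 10 min; longest is 110.

110 minutes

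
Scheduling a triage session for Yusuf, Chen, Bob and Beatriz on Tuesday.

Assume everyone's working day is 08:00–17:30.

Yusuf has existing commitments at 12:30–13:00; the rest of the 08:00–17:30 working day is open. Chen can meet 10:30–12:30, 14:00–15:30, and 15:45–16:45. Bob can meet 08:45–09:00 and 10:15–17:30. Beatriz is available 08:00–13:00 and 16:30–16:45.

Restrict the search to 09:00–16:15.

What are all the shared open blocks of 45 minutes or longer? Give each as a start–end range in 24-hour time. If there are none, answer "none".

Yusuf free within 08:00–17:30: 08:00–12:30, 13:00–17:30.
Yusuf ∩ Chen: 10:30–12:30, 14:00–15:30, 15:45–16:45.
Yusuf ∩ Chen ∩ Bob: 10:30–12:30, 14:00–15:30, 15:45–16:45.
Yusuf ∩ Chen ∩ Bob ∩ Beatriz: 10:30–12:30, 16:30–16:45.
Restricted to 09:00–16:15: 10:30–12:30.
Windows ≥ 45 min: 10:30–12:30.

10:30–12:30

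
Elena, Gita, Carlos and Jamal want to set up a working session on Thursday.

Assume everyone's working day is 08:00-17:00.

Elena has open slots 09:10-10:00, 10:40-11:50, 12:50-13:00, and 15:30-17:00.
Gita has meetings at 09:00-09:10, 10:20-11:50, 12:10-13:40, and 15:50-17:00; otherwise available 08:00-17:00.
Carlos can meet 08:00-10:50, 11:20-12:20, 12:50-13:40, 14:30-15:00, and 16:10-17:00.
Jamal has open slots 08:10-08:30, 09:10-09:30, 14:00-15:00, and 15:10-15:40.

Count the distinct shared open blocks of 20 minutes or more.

Gita free within 08:00–17:00: 08:00–09:00, 09:10–10:20, 11:50–12:10, 13:40–15:50.
Elena ∩ Gita: 09:10–10:00, 15:30–15:50.
Elena ∩ Gita ∩ Carlos: 09:10–10:00.
Elena ∩ Gita ∩ Carlos ∩ Jamal: 09:10–09:30.
Windows ≥ 20 min: 09:10–09:30.
That's 1 window.

1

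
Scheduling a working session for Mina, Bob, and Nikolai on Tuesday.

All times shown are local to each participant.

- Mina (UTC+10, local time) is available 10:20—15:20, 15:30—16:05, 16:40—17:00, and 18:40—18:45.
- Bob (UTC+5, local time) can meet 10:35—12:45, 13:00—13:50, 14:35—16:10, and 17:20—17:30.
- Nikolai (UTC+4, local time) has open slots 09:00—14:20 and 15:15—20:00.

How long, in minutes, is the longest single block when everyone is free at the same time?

Mina → UTC: 00:20–05:20, 05:30–06:05, 06:40–07:00, 08:40–08:45.
Bob → UTC: 05:35–07:45, 08:00–08:50, 09:35–11:10, 12:20–12:30.
Nikolai → UTC: 05:00–10:20, 11:15–16:00.
Mina ∩ Bob: 05:35–06:05, 06:40–07:00, 08:40–08:45.
Mina ∩ Bob ∩ Nikolai: 05:35–06:05, 06:40–07:00, 08:40–08:45.
Common window lengths: 30, 20, 5 min; longest is 30.

30 minutes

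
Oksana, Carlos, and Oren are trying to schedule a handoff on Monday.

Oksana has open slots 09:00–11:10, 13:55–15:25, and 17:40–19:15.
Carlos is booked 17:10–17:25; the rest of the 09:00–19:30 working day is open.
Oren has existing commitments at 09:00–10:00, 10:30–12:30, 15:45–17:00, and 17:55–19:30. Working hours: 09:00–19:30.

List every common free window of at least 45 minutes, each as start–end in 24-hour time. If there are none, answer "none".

13:55–15:25

Carlos free within 09:00–19:30: 09:00–17:10, 17:25–19:30.
Oren free within 09:00–19:30: 10:00–10:30, 12:30–15:45, 17:00–17:55.
Oksana ∩ Carlos: 09:00–11:10, 13:55–15:25, 17:40–19:15.
Oksana ∩ Carlos ∩ Oren: 10:00–10:30, 13:55–15:25, 17:40–17:55.
Windows ≥ 45 min: 13:55–15:25.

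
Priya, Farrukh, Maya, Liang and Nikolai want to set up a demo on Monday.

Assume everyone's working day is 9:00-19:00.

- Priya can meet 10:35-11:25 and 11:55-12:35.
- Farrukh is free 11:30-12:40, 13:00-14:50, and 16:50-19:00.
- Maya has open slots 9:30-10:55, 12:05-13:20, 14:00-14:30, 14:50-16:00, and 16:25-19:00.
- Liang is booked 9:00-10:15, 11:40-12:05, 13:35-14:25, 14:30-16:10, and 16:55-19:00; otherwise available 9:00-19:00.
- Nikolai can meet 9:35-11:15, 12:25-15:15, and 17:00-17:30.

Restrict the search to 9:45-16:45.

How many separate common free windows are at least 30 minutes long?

0

Liang free within 09:00–19:00: 10:15–11:40, 12:05–13:35, 14:25–14:30, 16:10–16:55.
Priya ∩ Farrukh: 11:55–12:35.
Priya ∩ Farrukh ∩ Maya: 12:05–12:35.
Priya ∩ Farrukh ∩ Maya ∩ Liang: 12:05–12:35.
Priya ∩ Farrukh ∩ Maya ∩ Liang ∩ Nikolai: 12:25–12:35.
Restricted to 09:45–16:45: 12:25–12:35.
Windows ≥ 30 min: (none).
That's 0 windows.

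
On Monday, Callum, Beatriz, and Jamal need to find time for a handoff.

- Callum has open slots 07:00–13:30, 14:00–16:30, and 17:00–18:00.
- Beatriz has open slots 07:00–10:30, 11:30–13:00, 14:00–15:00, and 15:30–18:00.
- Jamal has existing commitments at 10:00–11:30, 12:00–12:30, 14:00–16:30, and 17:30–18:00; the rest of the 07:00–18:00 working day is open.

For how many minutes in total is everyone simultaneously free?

Jamal free within 07:00–18:00: 07:00–10:00, 11:30–12:00, 12:30–14:00, 16:30–17:30.
Callum ∩ Beatriz: 07:00–10:30, 11:30–13:00, 14:00–15:00, 15:30–16:30, 17:00–18:00.
Callum ∩ Beatriz ∩ Jamal: 07:00–10:00, 11:30–12:00, 12:30–13:00, 17:00–17:30.
Total common minutes: 180 + 30 + 30 + 30 = 270.

270 minutes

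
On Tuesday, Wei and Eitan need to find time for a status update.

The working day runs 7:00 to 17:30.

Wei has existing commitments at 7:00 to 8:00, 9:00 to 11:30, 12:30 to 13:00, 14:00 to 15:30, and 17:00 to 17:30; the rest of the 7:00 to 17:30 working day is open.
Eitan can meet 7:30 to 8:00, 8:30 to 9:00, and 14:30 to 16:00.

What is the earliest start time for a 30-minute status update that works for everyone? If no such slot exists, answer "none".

08:30

Wei free within 07:00–17:30: 08:00–09:00, 11:30–12:30, 13:00–14:00, 15:30–17:00.
Wei ∩ Eitan: 08:30–09:00, 15:30–16:00.
Windows ≥ 30 min: 08:30–09:00, 15:30–16:00.
Earliest such window starts at 08:30.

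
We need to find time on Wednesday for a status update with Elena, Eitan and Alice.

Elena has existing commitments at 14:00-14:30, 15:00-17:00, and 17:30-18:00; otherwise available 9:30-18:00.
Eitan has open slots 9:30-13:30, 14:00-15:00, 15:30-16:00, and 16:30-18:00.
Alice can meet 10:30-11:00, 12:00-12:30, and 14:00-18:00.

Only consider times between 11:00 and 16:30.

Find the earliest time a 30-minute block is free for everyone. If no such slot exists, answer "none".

12:00

Elena free within 09:30–18:00: 09:30–14:00, 14:30–15:00, 17:00–17:30.
Elena ∩ Eitan: 09:30–13:30, 14:30–15:00, 17:00–17:30.
Elena ∩ Eitan ∩ Alice: 10:30–11:00, 12:00–12:30, 14:30–15:00, 17:00–17:30.
Restricted to 11:00–16:30: 12:00–12:30, 14:30–15:00.
Windows ≥ 30 min: 12:00–12:30, 14:30–15:00.
Earliest such window starts at 12:00.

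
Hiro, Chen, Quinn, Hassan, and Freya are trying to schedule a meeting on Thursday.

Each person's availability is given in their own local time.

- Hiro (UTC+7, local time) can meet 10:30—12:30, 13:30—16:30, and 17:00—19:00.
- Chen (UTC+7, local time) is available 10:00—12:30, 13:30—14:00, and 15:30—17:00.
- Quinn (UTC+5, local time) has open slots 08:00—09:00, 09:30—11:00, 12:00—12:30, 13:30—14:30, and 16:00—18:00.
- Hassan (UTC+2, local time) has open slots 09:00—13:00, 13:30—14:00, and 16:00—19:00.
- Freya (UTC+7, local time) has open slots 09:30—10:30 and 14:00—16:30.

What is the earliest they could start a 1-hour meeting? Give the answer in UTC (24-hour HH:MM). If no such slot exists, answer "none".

08:30

Hiro → UTC: 03:30–05:30, 06:30–09:30, 10:00–12:00.
Chen → UTC: 03:00–05:30, 06:30–07:00, 08:30–10:00.
Quinn → UTC: 03:00–04:00, 04:30–06:00, 07:00–07:30, 08:30–09:30, 11:00–13:00.
Hassan → UTC: 07:00–11:00, 11:30–12:00, 14:00–17:00.
Freya → UTC: 02:30–03:30, 07:00–09:30.
Hiro ∩ Chen: 03:30–05:30, 06:30–07:00, 08:30–09:30.
Hiro ∩ Chen ∩ Quinn: 03:30–04:00, 04:30–05:30, 08:30–09:30.
Hiro ∩ Chen ∩ Quinn ∩ Hassan: 08:30–09:30.
Hiro ∩ Chen ∩ Quinn ∩ Hassan ∩ Freya: 08:30–09:30.
Windows ≥ 60 min: 08:30–09:30.
Earliest such window starts at 08:30.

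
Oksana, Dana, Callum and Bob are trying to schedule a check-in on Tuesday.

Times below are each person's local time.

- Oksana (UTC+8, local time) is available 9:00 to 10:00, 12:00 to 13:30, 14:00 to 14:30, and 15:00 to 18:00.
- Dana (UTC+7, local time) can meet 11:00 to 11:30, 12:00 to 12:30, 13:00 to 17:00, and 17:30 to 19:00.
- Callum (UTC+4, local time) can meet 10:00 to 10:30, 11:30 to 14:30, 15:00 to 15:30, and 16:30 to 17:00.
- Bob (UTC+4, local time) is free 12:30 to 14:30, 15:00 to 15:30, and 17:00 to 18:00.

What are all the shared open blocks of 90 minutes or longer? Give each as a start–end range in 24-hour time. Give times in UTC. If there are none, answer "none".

Oksana → UTC: 01:00–02:00, 04:00–05:30, 06:00–06:30, 07:00–10:00.
Dana → UTC: 04:00–04:30, 05:00–05:30, 06:00–10:00, 10:30–12:00.
Callum → UTC: 06:00–06:30, 07:30–10:30, 11:00–11:30, 12:30–13:00.
Bob → UTC: 08:30–10:30, 11:00–11:30, 13:00–14:00.
Oksana ∩ Dana: 04:00–04:30, 05:00–05:30, 06:00–06:30, 07:00–10:00.
Oksana ∩ Dana ∩ Callum: 06:00–06:30, 07:30–10:00.
Oksana ∩ Dana ∩ Callum ∩ Bob: 08:30–10:00.
Windows ≥ 90 min: 08:30–10:00.

08:30–10:00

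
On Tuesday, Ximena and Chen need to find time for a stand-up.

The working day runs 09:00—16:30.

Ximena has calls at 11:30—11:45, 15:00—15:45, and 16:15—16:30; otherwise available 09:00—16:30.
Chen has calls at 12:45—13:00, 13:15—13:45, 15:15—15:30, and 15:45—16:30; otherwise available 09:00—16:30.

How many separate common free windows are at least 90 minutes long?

1

Ximena free within 09:00–16:30: 09:00–11:30, 11:45–15:00, 15:45–16:15.
Chen free within 09:00–16:30: 09:00–12:45, 13:00–13:15, 13:45–15:15, 15:30–15:45.
Ximena ∩ Chen: 09:00–11:30, 11:45–12:45, 13:00–13:15, 13:45–15:00.
Windows ≥ 90 min: 09:00–11:30.
That's 1 window.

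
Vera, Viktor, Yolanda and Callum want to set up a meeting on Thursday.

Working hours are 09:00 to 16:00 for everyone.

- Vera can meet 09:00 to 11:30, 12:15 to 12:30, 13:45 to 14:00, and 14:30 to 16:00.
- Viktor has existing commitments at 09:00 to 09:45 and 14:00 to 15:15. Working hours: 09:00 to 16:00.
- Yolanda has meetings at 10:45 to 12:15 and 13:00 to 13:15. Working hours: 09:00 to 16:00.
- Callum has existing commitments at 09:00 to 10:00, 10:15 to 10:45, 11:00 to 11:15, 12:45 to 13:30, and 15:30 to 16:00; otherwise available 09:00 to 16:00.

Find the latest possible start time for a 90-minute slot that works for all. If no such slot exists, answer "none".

none

Viktor free within 09:00–16:00: 09:45–14:00, 15:15–16:00.
Yolanda free within 09:00–16:00: 09:00–10:45, 12:15–13:00, 13:15–16:00.
Callum free within 09:00–16:00: 10:00–10:15, 10:45–11:00, 11:15–12:45, 13:30–15:30.
Vera ∩ Viktor: 09:45–11:30, 12:15–12:30, 13:45–14:00, 15:15–16:00.
Vera ∩ Viktor ∩ Yolanda: 09:45–10:45, 12:15–12:30, 13:45–14:00, 15:15–16:00.
Vera ∩ Viktor ∩ Yolanda ∩ Callum: 10:00–10:15, 12:15–12:30, 13:45–14:00, 15:15–15:30.
Windows ≥ 90 min: (none).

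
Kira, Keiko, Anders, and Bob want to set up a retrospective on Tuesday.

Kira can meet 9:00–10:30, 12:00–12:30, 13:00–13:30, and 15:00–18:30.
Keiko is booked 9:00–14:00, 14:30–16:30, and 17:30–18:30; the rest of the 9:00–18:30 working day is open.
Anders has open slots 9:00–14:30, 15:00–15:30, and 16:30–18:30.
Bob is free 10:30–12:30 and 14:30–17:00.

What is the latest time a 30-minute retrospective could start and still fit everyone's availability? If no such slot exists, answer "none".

16:30

Keiko free within 09:00–18:30: 14:00–14:30, 16:30–17:30.
Kira ∩ Keiko: 16:30–17:30.
Kira ∩ Keiko ∩ Anders: 16:30–17:30.
Kira ∩ Keiko ∩ Anders ∩ Bob: 16:30–17:00.
Windows ≥ 30 min: 16:30–17:00.
Latest start in the last window 16:30–17:00 is 17:00 − 30 min = 16:30.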